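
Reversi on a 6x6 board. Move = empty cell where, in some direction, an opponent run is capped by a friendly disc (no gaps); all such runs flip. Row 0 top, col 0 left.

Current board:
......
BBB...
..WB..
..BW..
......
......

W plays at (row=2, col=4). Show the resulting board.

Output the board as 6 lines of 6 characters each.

Answer: ......
BBB...
..WWW.
..BW..
......
......

Derivation:
Place W at (2,4); scan 8 dirs for brackets.
Dir NW: first cell '.' (not opp) -> no flip
Dir N: first cell '.' (not opp) -> no flip
Dir NE: first cell '.' (not opp) -> no flip
Dir W: opp run (2,3) capped by W -> flip
Dir E: first cell '.' (not opp) -> no flip
Dir SW: first cell 'W' (not opp) -> no flip
Dir S: first cell '.' (not opp) -> no flip
Dir SE: first cell '.' (not opp) -> no flip
All flips: (2,3)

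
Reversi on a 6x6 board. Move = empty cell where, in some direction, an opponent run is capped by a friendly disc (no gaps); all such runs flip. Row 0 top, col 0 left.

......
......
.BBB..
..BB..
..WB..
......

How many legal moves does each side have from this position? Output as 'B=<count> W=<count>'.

Answer: B=3 W=3

Derivation:
-- B to move --
(3,1): no bracket -> illegal
(4,1): flips 1 -> legal
(5,1): flips 1 -> legal
(5,2): flips 1 -> legal
(5,3): no bracket -> illegal
B mobility = 3
-- W to move --
(1,0): no bracket -> illegal
(1,1): no bracket -> illegal
(1,2): flips 2 -> legal
(1,3): no bracket -> illegal
(1,4): no bracket -> illegal
(2,0): no bracket -> illegal
(2,4): flips 1 -> legal
(3,0): no bracket -> illegal
(3,1): no bracket -> illegal
(3,4): no bracket -> illegal
(4,1): no bracket -> illegal
(4,4): flips 1 -> legal
(5,2): no bracket -> illegal
(5,3): no bracket -> illegal
(5,4): no bracket -> illegal
W mobility = 3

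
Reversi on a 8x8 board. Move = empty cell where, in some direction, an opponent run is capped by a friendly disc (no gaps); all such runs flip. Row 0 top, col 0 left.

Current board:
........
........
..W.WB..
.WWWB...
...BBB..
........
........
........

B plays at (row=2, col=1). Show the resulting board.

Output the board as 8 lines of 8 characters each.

Place B at (2,1); scan 8 dirs for brackets.
Dir NW: first cell '.' (not opp) -> no flip
Dir N: first cell '.' (not opp) -> no flip
Dir NE: first cell '.' (not opp) -> no flip
Dir W: first cell '.' (not opp) -> no flip
Dir E: opp run (2,2), next='.' -> no flip
Dir SW: first cell '.' (not opp) -> no flip
Dir S: opp run (3,1), next='.' -> no flip
Dir SE: opp run (3,2) capped by B -> flip
All flips: (3,2)

Answer: ........
........
.BW.WB..
.WBWB...
...BBB..
........
........
........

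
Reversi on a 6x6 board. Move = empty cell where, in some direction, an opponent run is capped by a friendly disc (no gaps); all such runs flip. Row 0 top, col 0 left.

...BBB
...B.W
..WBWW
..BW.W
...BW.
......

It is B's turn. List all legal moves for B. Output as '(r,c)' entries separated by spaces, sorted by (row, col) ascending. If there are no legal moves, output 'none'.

(1,1): no bracket -> illegal
(1,2): flips 1 -> legal
(1,4): no bracket -> illegal
(2,1): flips 1 -> legal
(3,1): flips 1 -> legal
(3,4): flips 1 -> legal
(4,2): no bracket -> illegal
(4,5): flips 4 -> legal
(5,3): no bracket -> illegal
(5,4): no bracket -> illegal
(5,5): no bracket -> illegal

Answer: (1,2) (2,1) (3,1) (3,4) (4,5)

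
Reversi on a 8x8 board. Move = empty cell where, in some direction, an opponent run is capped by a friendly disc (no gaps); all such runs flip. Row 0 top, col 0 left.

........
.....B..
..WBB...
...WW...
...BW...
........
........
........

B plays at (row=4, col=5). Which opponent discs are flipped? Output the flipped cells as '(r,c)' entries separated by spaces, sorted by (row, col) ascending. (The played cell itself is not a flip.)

Answer: (3,4) (4,4)

Derivation:
Dir NW: opp run (3,4) capped by B -> flip
Dir N: first cell '.' (not opp) -> no flip
Dir NE: first cell '.' (not opp) -> no flip
Dir W: opp run (4,4) capped by B -> flip
Dir E: first cell '.' (not opp) -> no flip
Dir SW: first cell '.' (not opp) -> no flip
Dir S: first cell '.' (not opp) -> no flip
Dir SE: first cell '.' (not opp) -> no flip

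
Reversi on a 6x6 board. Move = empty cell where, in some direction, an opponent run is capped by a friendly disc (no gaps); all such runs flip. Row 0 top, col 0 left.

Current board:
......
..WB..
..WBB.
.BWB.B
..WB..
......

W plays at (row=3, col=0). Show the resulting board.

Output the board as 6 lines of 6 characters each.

Answer: ......
..WB..
..WBB.
WWWB.B
..WB..
......

Derivation:
Place W at (3,0); scan 8 dirs for brackets.
Dir NW: edge -> no flip
Dir N: first cell '.' (not opp) -> no flip
Dir NE: first cell '.' (not opp) -> no flip
Dir W: edge -> no flip
Dir E: opp run (3,1) capped by W -> flip
Dir SW: edge -> no flip
Dir S: first cell '.' (not opp) -> no flip
Dir SE: first cell '.' (not opp) -> no flip
All flips: (3,1)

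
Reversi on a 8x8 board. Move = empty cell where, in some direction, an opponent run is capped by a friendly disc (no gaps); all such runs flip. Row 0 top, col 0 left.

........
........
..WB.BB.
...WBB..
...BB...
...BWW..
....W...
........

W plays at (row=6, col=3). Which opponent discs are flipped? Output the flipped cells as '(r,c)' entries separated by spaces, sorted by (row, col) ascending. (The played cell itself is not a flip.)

Dir NW: first cell '.' (not opp) -> no flip
Dir N: opp run (5,3) (4,3) capped by W -> flip
Dir NE: first cell 'W' (not opp) -> no flip
Dir W: first cell '.' (not opp) -> no flip
Dir E: first cell 'W' (not opp) -> no flip
Dir SW: first cell '.' (not opp) -> no flip
Dir S: first cell '.' (not opp) -> no flip
Dir SE: first cell '.' (not opp) -> no flip

Answer: (4,3) (5,3)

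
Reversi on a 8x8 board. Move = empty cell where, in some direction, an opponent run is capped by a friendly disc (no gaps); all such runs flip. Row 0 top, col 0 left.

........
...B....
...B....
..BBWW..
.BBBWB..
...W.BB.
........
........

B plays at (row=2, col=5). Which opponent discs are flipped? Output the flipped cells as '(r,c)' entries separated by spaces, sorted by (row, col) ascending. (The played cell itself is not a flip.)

Answer: (3,4) (3,5)

Derivation:
Dir NW: first cell '.' (not opp) -> no flip
Dir N: first cell '.' (not opp) -> no flip
Dir NE: first cell '.' (not opp) -> no flip
Dir W: first cell '.' (not opp) -> no flip
Dir E: first cell '.' (not opp) -> no flip
Dir SW: opp run (3,4) capped by B -> flip
Dir S: opp run (3,5) capped by B -> flip
Dir SE: first cell '.' (not opp) -> no flip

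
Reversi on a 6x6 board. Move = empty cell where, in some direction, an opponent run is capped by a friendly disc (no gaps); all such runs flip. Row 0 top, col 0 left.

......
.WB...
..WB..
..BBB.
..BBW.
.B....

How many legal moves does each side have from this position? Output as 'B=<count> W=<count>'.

-- B to move --
(0,0): flips 2 -> legal
(0,1): no bracket -> illegal
(0,2): no bracket -> illegal
(1,0): flips 1 -> legal
(1,3): no bracket -> illegal
(2,0): no bracket -> illegal
(2,1): flips 1 -> legal
(3,1): no bracket -> illegal
(3,5): no bracket -> illegal
(4,5): flips 1 -> legal
(5,3): no bracket -> illegal
(5,4): flips 1 -> legal
(5,5): flips 1 -> legal
B mobility = 6
-- W to move --
(0,1): no bracket -> illegal
(0,2): flips 1 -> legal
(0,3): no bracket -> illegal
(1,3): flips 1 -> legal
(1,4): no bracket -> illegal
(2,1): no bracket -> illegal
(2,4): flips 2 -> legal
(2,5): no bracket -> illegal
(3,1): no bracket -> illegal
(3,5): no bracket -> illegal
(4,0): no bracket -> illegal
(4,1): flips 2 -> legal
(4,5): no bracket -> illegal
(5,0): no bracket -> illegal
(5,2): flips 2 -> legal
(5,3): no bracket -> illegal
(5,4): no bracket -> illegal
W mobility = 5

Answer: B=6 W=5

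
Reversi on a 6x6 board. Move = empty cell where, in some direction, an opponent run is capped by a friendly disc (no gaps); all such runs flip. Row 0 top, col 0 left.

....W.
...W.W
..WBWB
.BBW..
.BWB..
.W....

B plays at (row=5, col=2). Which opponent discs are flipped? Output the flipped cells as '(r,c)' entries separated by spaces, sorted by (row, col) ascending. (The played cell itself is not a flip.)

Dir NW: first cell 'B' (not opp) -> no flip
Dir N: opp run (4,2) capped by B -> flip
Dir NE: first cell 'B' (not opp) -> no flip
Dir W: opp run (5,1), next='.' -> no flip
Dir E: first cell '.' (not opp) -> no flip
Dir SW: edge -> no flip
Dir S: edge -> no flip
Dir SE: edge -> no flip

Answer: (4,2)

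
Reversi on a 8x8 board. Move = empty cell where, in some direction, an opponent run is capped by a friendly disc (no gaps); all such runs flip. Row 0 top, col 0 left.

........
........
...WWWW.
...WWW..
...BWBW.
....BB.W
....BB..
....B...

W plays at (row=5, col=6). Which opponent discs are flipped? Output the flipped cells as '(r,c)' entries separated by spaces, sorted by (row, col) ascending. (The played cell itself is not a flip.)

Dir NW: opp run (4,5) capped by W -> flip
Dir N: first cell 'W' (not opp) -> no flip
Dir NE: first cell '.' (not opp) -> no flip
Dir W: opp run (5,5) (5,4), next='.' -> no flip
Dir E: first cell 'W' (not opp) -> no flip
Dir SW: opp run (6,5) (7,4), next=edge -> no flip
Dir S: first cell '.' (not opp) -> no flip
Dir SE: first cell '.' (not opp) -> no flip

Answer: (4,5)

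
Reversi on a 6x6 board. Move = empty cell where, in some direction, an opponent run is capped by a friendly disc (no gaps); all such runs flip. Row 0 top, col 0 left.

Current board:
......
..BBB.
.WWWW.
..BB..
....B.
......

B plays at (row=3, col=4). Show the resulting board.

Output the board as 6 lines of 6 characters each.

Answer: ......
..BBB.
.WWBB.
..BBB.
....B.
......

Derivation:
Place B at (3,4); scan 8 dirs for brackets.
Dir NW: opp run (2,3) capped by B -> flip
Dir N: opp run (2,4) capped by B -> flip
Dir NE: first cell '.' (not opp) -> no flip
Dir W: first cell 'B' (not opp) -> no flip
Dir E: first cell '.' (not opp) -> no flip
Dir SW: first cell '.' (not opp) -> no flip
Dir S: first cell 'B' (not opp) -> no flip
Dir SE: first cell '.' (not opp) -> no flip
All flips: (2,3) (2,4)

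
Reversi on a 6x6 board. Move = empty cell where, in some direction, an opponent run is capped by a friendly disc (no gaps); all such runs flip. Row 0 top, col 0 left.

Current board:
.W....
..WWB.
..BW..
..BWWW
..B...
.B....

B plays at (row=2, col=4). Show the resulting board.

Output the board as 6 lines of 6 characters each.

Answer: .W....
..WWB.
..BBB.
..BBWW
..B...
.B....

Derivation:
Place B at (2,4); scan 8 dirs for brackets.
Dir NW: opp run (1,3), next='.' -> no flip
Dir N: first cell 'B' (not opp) -> no flip
Dir NE: first cell '.' (not opp) -> no flip
Dir W: opp run (2,3) capped by B -> flip
Dir E: first cell '.' (not opp) -> no flip
Dir SW: opp run (3,3) capped by B -> flip
Dir S: opp run (3,4), next='.' -> no flip
Dir SE: opp run (3,5), next=edge -> no flip
All flips: (2,3) (3,3)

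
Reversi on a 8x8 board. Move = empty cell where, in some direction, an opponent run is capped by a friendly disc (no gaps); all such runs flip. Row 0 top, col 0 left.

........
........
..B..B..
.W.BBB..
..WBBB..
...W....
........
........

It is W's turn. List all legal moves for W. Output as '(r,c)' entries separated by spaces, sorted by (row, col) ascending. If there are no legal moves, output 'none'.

Answer: (1,3) (2,3) (2,4) (2,6) (4,6)

Derivation:
(1,1): no bracket -> illegal
(1,2): no bracket -> illegal
(1,3): flips 1 -> legal
(1,4): no bracket -> illegal
(1,5): no bracket -> illegal
(1,6): no bracket -> illegal
(2,1): no bracket -> illegal
(2,3): flips 2 -> legal
(2,4): flips 1 -> legal
(2,6): flips 2 -> legal
(3,2): no bracket -> illegal
(3,6): no bracket -> illegal
(4,6): flips 3 -> legal
(5,2): no bracket -> illegal
(5,4): no bracket -> illegal
(5,5): no bracket -> illegal
(5,6): no bracket -> illegal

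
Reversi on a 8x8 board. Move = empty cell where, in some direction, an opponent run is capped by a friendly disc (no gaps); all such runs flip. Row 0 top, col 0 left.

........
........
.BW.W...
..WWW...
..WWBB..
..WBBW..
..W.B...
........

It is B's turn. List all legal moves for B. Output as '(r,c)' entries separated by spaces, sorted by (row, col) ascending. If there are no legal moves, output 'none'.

(1,1): flips 2 -> legal
(1,2): no bracket -> illegal
(1,3): no bracket -> illegal
(1,4): flips 2 -> legal
(1,5): no bracket -> illegal
(2,3): flips 4 -> legal
(2,5): no bracket -> illegal
(3,1): flips 1 -> legal
(3,5): no bracket -> illegal
(4,1): flips 2 -> legal
(4,6): flips 1 -> legal
(5,1): flips 1 -> legal
(5,6): flips 1 -> legal
(6,1): no bracket -> illegal
(6,3): no bracket -> illegal
(6,5): flips 1 -> legal
(6,6): flips 1 -> legal
(7,1): flips 1 -> legal
(7,2): no bracket -> illegal
(7,3): no bracket -> illegal

Answer: (1,1) (1,4) (2,3) (3,1) (4,1) (4,6) (5,1) (5,6) (6,5) (6,6) (7,1)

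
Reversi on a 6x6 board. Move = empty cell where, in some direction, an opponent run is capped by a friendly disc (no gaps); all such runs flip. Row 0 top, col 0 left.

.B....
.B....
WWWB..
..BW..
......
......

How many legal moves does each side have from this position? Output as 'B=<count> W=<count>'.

Answer: B=6 W=7

Derivation:
-- B to move --
(1,0): flips 1 -> legal
(1,2): flips 1 -> legal
(1,3): no bracket -> illegal
(2,4): no bracket -> illegal
(3,0): no bracket -> illegal
(3,1): flips 1 -> legal
(3,4): flips 1 -> legal
(4,2): no bracket -> illegal
(4,3): flips 1 -> legal
(4,4): flips 2 -> legal
B mobility = 6
-- W to move --
(0,0): flips 1 -> legal
(0,2): flips 1 -> legal
(1,0): no bracket -> illegal
(1,2): no bracket -> illegal
(1,3): flips 1 -> legal
(1,4): no bracket -> illegal
(2,4): flips 1 -> legal
(3,1): flips 1 -> legal
(3,4): no bracket -> illegal
(4,1): no bracket -> illegal
(4,2): flips 1 -> legal
(4,3): flips 1 -> legal
W mobility = 7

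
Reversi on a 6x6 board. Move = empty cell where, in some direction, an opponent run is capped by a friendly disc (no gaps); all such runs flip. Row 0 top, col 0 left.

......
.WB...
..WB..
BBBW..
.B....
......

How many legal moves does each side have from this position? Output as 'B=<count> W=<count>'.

Answer: B=5 W=5

Derivation:
-- B to move --
(0,0): no bracket -> illegal
(0,1): no bracket -> illegal
(0,2): no bracket -> illegal
(1,0): flips 1 -> legal
(1,3): flips 1 -> legal
(2,0): no bracket -> illegal
(2,1): flips 1 -> legal
(2,4): no bracket -> illegal
(3,4): flips 1 -> legal
(4,2): no bracket -> illegal
(4,3): flips 1 -> legal
(4,4): no bracket -> illegal
B mobility = 5
-- W to move --
(0,1): no bracket -> illegal
(0,2): flips 1 -> legal
(0,3): no bracket -> illegal
(1,3): flips 2 -> legal
(1,4): no bracket -> illegal
(2,0): no bracket -> illegal
(2,1): no bracket -> illegal
(2,4): flips 1 -> legal
(3,4): no bracket -> illegal
(4,0): flips 1 -> legal
(4,2): flips 1 -> legal
(4,3): no bracket -> illegal
(5,0): no bracket -> illegal
(5,1): no bracket -> illegal
(5,2): no bracket -> illegal
W mobility = 5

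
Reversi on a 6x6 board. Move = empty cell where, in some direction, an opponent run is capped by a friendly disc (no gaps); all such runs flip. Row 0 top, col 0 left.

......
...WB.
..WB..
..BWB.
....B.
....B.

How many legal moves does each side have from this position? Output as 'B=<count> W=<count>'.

Answer: B=5 W=6

Derivation:
-- B to move --
(0,2): no bracket -> illegal
(0,3): flips 1 -> legal
(0,4): no bracket -> illegal
(1,1): flips 2 -> legal
(1,2): flips 2 -> legal
(2,1): flips 1 -> legal
(2,4): no bracket -> illegal
(3,1): no bracket -> illegal
(4,2): no bracket -> illegal
(4,3): flips 1 -> legal
B mobility = 5
-- W to move --
(0,3): no bracket -> illegal
(0,4): no bracket -> illegal
(0,5): no bracket -> illegal
(1,2): no bracket -> illegal
(1,5): flips 1 -> legal
(2,1): no bracket -> illegal
(2,4): flips 1 -> legal
(2,5): no bracket -> illegal
(3,1): flips 1 -> legal
(3,5): flips 1 -> legal
(4,1): no bracket -> illegal
(4,2): flips 1 -> legal
(4,3): no bracket -> illegal
(4,5): no bracket -> illegal
(5,3): no bracket -> illegal
(5,5): flips 1 -> legal
W mobility = 6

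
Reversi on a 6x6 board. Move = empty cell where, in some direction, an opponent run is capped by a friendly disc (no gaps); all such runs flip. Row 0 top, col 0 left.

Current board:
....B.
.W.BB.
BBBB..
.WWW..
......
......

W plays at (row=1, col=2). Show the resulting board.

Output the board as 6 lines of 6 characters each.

Answer: ....B.
.WWBB.
BBWB..
.WWW..
......
......

Derivation:
Place W at (1,2); scan 8 dirs for brackets.
Dir NW: first cell '.' (not opp) -> no flip
Dir N: first cell '.' (not opp) -> no flip
Dir NE: first cell '.' (not opp) -> no flip
Dir W: first cell 'W' (not opp) -> no flip
Dir E: opp run (1,3) (1,4), next='.' -> no flip
Dir SW: opp run (2,1), next='.' -> no flip
Dir S: opp run (2,2) capped by W -> flip
Dir SE: opp run (2,3), next='.' -> no flip
All flips: (2,2)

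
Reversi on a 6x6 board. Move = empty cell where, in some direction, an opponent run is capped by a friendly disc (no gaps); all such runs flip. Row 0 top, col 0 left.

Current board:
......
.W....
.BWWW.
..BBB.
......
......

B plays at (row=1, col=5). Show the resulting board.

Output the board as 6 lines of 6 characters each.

Place B at (1,5); scan 8 dirs for brackets.
Dir NW: first cell '.' (not opp) -> no flip
Dir N: first cell '.' (not opp) -> no flip
Dir NE: edge -> no flip
Dir W: first cell '.' (not opp) -> no flip
Dir E: edge -> no flip
Dir SW: opp run (2,4) capped by B -> flip
Dir S: first cell '.' (not opp) -> no flip
Dir SE: edge -> no flip
All flips: (2,4)

Answer: ......
.W...B
.BWWB.
..BBB.
......
......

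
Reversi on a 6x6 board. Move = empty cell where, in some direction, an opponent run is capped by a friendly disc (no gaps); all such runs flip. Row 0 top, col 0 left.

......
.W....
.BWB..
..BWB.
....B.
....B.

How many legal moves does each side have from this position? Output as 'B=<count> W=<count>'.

Answer: B=4 W=7

Derivation:
-- B to move --
(0,0): flips 3 -> legal
(0,1): flips 1 -> legal
(0,2): no bracket -> illegal
(1,0): no bracket -> illegal
(1,2): flips 1 -> legal
(1,3): no bracket -> illegal
(2,0): no bracket -> illegal
(2,4): no bracket -> illegal
(3,1): no bracket -> illegal
(4,2): no bracket -> illegal
(4,3): flips 1 -> legal
B mobility = 4
-- W to move --
(1,0): no bracket -> illegal
(1,2): no bracket -> illegal
(1,3): flips 1 -> legal
(1,4): no bracket -> illegal
(2,0): flips 1 -> legal
(2,4): flips 1 -> legal
(2,5): no bracket -> illegal
(3,0): no bracket -> illegal
(3,1): flips 2 -> legal
(3,5): flips 1 -> legal
(4,1): no bracket -> illegal
(4,2): flips 1 -> legal
(4,3): no bracket -> illegal
(4,5): no bracket -> illegal
(5,3): no bracket -> illegal
(5,5): flips 1 -> legal
W mobility = 7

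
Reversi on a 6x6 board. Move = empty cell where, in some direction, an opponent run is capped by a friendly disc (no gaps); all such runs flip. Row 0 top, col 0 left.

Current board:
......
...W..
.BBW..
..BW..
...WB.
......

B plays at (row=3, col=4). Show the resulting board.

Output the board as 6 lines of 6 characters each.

Answer: ......
...W..
.BBW..
..BBB.
...WB.
......

Derivation:
Place B at (3,4); scan 8 dirs for brackets.
Dir NW: opp run (2,3), next='.' -> no flip
Dir N: first cell '.' (not opp) -> no flip
Dir NE: first cell '.' (not opp) -> no flip
Dir W: opp run (3,3) capped by B -> flip
Dir E: first cell '.' (not opp) -> no flip
Dir SW: opp run (4,3), next='.' -> no flip
Dir S: first cell 'B' (not opp) -> no flip
Dir SE: first cell '.' (not opp) -> no flip
All flips: (3,3)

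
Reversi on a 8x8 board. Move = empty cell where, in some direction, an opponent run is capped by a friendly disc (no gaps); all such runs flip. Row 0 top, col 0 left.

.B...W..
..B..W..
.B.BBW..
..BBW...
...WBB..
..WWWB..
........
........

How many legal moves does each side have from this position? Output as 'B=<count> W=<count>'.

-- B to move --
(0,4): no bracket -> illegal
(0,6): flips 1 -> legal
(1,4): no bracket -> illegal
(1,6): no bracket -> illegal
(2,6): flips 1 -> legal
(3,5): flips 1 -> legal
(3,6): no bracket -> illegal
(4,1): no bracket -> illegal
(4,2): flips 1 -> legal
(5,1): flips 3 -> legal
(6,1): no bracket -> illegal
(6,2): flips 1 -> legal
(6,3): flips 3 -> legal
(6,4): flips 1 -> legal
(6,5): flips 2 -> legal
B mobility = 9
-- W to move --
(0,0): no bracket -> illegal
(0,2): no bracket -> illegal
(0,3): no bracket -> illegal
(1,0): flips 2 -> legal
(1,1): no bracket -> illegal
(1,3): flips 2 -> legal
(1,4): flips 1 -> legal
(2,0): no bracket -> illegal
(2,2): flips 2 -> legal
(3,0): no bracket -> illegal
(3,1): flips 2 -> legal
(3,5): flips 1 -> legal
(3,6): flips 1 -> legal
(4,1): no bracket -> illegal
(4,2): flips 2 -> legal
(4,6): flips 2 -> legal
(5,6): flips 2 -> legal
(6,4): no bracket -> illegal
(6,5): no bracket -> illegal
(6,6): no bracket -> illegal
W mobility = 10

Answer: B=9 W=10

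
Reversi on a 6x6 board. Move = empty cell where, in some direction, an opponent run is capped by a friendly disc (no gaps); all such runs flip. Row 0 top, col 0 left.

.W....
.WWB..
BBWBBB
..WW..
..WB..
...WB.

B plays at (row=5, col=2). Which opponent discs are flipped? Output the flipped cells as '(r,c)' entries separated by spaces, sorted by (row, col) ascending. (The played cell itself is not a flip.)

Dir NW: first cell '.' (not opp) -> no flip
Dir N: opp run (4,2) (3,2) (2,2) (1,2), next='.' -> no flip
Dir NE: first cell 'B' (not opp) -> no flip
Dir W: first cell '.' (not opp) -> no flip
Dir E: opp run (5,3) capped by B -> flip
Dir SW: edge -> no flip
Dir S: edge -> no flip
Dir SE: edge -> no flip

Answer: (5,3)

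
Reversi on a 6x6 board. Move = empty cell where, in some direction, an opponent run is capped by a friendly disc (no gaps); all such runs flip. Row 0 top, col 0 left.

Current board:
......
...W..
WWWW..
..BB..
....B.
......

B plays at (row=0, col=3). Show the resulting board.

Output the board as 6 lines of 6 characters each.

Answer: ...B..
...B..
WWWB..
..BB..
....B.
......

Derivation:
Place B at (0,3); scan 8 dirs for brackets.
Dir NW: edge -> no flip
Dir N: edge -> no flip
Dir NE: edge -> no flip
Dir W: first cell '.' (not opp) -> no flip
Dir E: first cell '.' (not opp) -> no flip
Dir SW: first cell '.' (not opp) -> no flip
Dir S: opp run (1,3) (2,3) capped by B -> flip
Dir SE: first cell '.' (not opp) -> no flip
All flips: (1,3) (2,3)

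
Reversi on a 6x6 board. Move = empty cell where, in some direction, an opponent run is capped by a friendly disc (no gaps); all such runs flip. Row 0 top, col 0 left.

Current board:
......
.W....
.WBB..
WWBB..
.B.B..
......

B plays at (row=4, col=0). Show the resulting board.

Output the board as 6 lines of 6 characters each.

Answer: ......
.W....
.WBB..
WBBB..
BB.B..
......

Derivation:
Place B at (4,0); scan 8 dirs for brackets.
Dir NW: edge -> no flip
Dir N: opp run (3,0), next='.' -> no flip
Dir NE: opp run (3,1) capped by B -> flip
Dir W: edge -> no flip
Dir E: first cell 'B' (not opp) -> no flip
Dir SW: edge -> no flip
Dir S: first cell '.' (not opp) -> no flip
Dir SE: first cell '.' (not opp) -> no flip
All flips: (3,1)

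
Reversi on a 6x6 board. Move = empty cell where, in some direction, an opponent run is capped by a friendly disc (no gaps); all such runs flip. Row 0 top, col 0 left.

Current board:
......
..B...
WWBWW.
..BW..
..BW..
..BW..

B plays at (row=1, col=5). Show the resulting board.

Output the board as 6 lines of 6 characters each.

Place B at (1,5); scan 8 dirs for brackets.
Dir NW: first cell '.' (not opp) -> no flip
Dir N: first cell '.' (not opp) -> no flip
Dir NE: edge -> no flip
Dir W: first cell '.' (not opp) -> no flip
Dir E: edge -> no flip
Dir SW: opp run (2,4) (3,3) capped by B -> flip
Dir S: first cell '.' (not opp) -> no flip
Dir SE: edge -> no flip
All flips: (2,4) (3,3)

Answer: ......
..B..B
WWBWB.
..BB..
..BW..
..BW..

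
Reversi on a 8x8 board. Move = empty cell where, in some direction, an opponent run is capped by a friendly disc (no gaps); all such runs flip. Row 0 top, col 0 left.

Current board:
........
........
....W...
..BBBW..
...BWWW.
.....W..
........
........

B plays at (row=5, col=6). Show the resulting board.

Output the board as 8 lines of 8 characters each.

Answer: ........
........
....W...
..BBBW..
...BWBW.
.....WB.
........
........

Derivation:
Place B at (5,6); scan 8 dirs for brackets.
Dir NW: opp run (4,5) capped by B -> flip
Dir N: opp run (4,6), next='.' -> no flip
Dir NE: first cell '.' (not opp) -> no flip
Dir W: opp run (5,5), next='.' -> no flip
Dir E: first cell '.' (not opp) -> no flip
Dir SW: first cell '.' (not opp) -> no flip
Dir S: first cell '.' (not opp) -> no flip
Dir SE: first cell '.' (not opp) -> no flip
All flips: (4,5)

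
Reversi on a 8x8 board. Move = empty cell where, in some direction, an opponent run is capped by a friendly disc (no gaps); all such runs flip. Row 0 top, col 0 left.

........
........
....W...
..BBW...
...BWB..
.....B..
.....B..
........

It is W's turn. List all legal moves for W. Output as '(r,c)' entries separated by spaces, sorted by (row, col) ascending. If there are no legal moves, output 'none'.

Answer: (2,2) (3,1) (4,2) (4,6) (5,2) (5,6) (6,6)

Derivation:
(2,1): no bracket -> illegal
(2,2): flips 1 -> legal
(2,3): no bracket -> illegal
(3,1): flips 2 -> legal
(3,5): no bracket -> illegal
(3,6): no bracket -> illegal
(4,1): no bracket -> illegal
(4,2): flips 2 -> legal
(4,6): flips 1 -> legal
(5,2): flips 1 -> legal
(5,3): no bracket -> illegal
(5,4): no bracket -> illegal
(5,6): flips 1 -> legal
(6,4): no bracket -> illegal
(6,6): flips 1 -> legal
(7,4): no bracket -> illegal
(7,5): no bracket -> illegal
(7,6): no bracket -> illegal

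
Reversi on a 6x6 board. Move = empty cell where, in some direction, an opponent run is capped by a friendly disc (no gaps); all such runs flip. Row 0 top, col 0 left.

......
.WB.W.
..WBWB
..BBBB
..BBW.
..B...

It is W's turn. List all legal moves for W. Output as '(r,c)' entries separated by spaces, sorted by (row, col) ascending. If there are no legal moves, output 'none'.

(0,1): no bracket -> illegal
(0,2): flips 1 -> legal
(0,3): no bracket -> illegal
(1,3): flips 1 -> legal
(1,5): no bracket -> illegal
(2,1): no bracket -> illegal
(3,1): no bracket -> illegal
(4,1): flips 4 -> legal
(4,5): no bracket -> illegal
(5,1): flips 2 -> legal
(5,3): no bracket -> illegal
(5,4): no bracket -> illegal

Answer: (0,2) (1,3) (4,1) (5,1)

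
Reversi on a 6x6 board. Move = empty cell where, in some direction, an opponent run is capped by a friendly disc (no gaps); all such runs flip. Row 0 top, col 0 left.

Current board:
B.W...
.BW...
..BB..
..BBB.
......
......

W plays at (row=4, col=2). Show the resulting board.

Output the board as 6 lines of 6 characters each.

Place W at (4,2); scan 8 dirs for brackets.
Dir NW: first cell '.' (not opp) -> no flip
Dir N: opp run (3,2) (2,2) capped by W -> flip
Dir NE: opp run (3,3), next='.' -> no flip
Dir W: first cell '.' (not opp) -> no flip
Dir E: first cell '.' (not opp) -> no flip
Dir SW: first cell '.' (not opp) -> no flip
Dir S: first cell '.' (not opp) -> no flip
Dir SE: first cell '.' (not opp) -> no flip
All flips: (2,2) (3,2)

Answer: B.W...
.BW...
..WB..
..WBB.
..W...
......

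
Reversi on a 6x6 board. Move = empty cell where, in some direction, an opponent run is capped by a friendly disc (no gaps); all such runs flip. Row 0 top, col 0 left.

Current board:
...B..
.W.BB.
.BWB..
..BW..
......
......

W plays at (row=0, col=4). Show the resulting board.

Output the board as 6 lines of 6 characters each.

Answer: ...BW.
.W.WB.
.BWB..
..BW..
......
......

Derivation:
Place W at (0,4); scan 8 dirs for brackets.
Dir NW: edge -> no flip
Dir N: edge -> no flip
Dir NE: edge -> no flip
Dir W: opp run (0,3), next='.' -> no flip
Dir E: first cell '.' (not opp) -> no flip
Dir SW: opp run (1,3) capped by W -> flip
Dir S: opp run (1,4), next='.' -> no flip
Dir SE: first cell '.' (not opp) -> no flip
All flips: (1,3)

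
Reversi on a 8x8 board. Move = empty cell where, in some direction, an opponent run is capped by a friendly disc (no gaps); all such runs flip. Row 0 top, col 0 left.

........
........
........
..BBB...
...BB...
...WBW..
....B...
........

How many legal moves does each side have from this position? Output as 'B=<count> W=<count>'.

Answer: B=7 W=5

Derivation:
-- B to move --
(4,2): flips 1 -> legal
(4,5): no bracket -> illegal
(4,6): flips 1 -> legal
(5,2): flips 1 -> legal
(5,6): flips 1 -> legal
(6,2): flips 1 -> legal
(6,3): flips 1 -> legal
(6,5): no bracket -> illegal
(6,6): flips 1 -> legal
B mobility = 7
-- W to move --
(2,1): no bracket -> illegal
(2,2): flips 2 -> legal
(2,3): flips 2 -> legal
(2,4): no bracket -> illegal
(2,5): no bracket -> illegal
(3,1): no bracket -> illegal
(3,5): flips 1 -> legal
(4,1): no bracket -> illegal
(4,2): no bracket -> illegal
(4,5): no bracket -> illegal
(5,2): no bracket -> illegal
(6,3): no bracket -> illegal
(6,5): no bracket -> illegal
(7,3): flips 1 -> legal
(7,4): no bracket -> illegal
(7,5): flips 1 -> legal
W mobility = 5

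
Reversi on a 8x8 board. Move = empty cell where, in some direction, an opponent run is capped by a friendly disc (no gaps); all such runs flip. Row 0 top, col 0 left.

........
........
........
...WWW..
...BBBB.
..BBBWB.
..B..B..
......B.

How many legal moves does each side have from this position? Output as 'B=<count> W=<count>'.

Answer: B=7 W=9

Derivation:
-- B to move --
(2,2): flips 1 -> legal
(2,3): flips 2 -> legal
(2,4): flips 2 -> legal
(2,5): flips 2 -> legal
(2,6): flips 1 -> legal
(3,2): no bracket -> illegal
(3,6): no bracket -> illegal
(4,2): no bracket -> illegal
(6,4): flips 1 -> legal
(6,6): flips 1 -> legal
B mobility = 7
-- W to move --
(3,2): no bracket -> illegal
(3,6): no bracket -> illegal
(3,7): flips 1 -> legal
(4,1): no bracket -> illegal
(4,2): no bracket -> illegal
(4,7): no bracket -> illegal
(5,1): flips 3 -> legal
(5,7): flips 2 -> legal
(6,1): flips 2 -> legal
(6,3): flips 2 -> legal
(6,4): flips 2 -> legal
(6,6): no bracket -> illegal
(6,7): flips 2 -> legal
(7,1): flips 3 -> legal
(7,2): no bracket -> illegal
(7,3): no bracket -> illegal
(7,4): no bracket -> illegal
(7,5): flips 1 -> legal
(7,7): no bracket -> illegal
W mobility = 9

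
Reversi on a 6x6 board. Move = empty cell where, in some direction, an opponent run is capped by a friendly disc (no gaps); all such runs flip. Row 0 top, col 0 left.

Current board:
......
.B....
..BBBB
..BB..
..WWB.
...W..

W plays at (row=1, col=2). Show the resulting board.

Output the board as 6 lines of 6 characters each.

Place W at (1,2); scan 8 dirs for brackets.
Dir NW: first cell '.' (not opp) -> no flip
Dir N: first cell '.' (not opp) -> no flip
Dir NE: first cell '.' (not opp) -> no flip
Dir W: opp run (1,1), next='.' -> no flip
Dir E: first cell '.' (not opp) -> no flip
Dir SW: first cell '.' (not opp) -> no flip
Dir S: opp run (2,2) (3,2) capped by W -> flip
Dir SE: opp run (2,3), next='.' -> no flip
All flips: (2,2) (3,2)

Answer: ......
.BW...
..WBBB
..WB..
..WWB.
...W..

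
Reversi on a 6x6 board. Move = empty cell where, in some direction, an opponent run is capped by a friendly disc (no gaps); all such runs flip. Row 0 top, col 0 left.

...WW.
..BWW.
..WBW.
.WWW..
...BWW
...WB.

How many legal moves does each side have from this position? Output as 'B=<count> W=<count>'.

Answer: B=8 W=5

Derivation:
-- B to move --
(0,2): no bracket -> illegal
(0,5): flips 1 -> legal
(1,1): no bracket -> illegal
(1,5): flips 2 -> legal
(2,0): no bracket -> illegal
(2,1): flips 2 -> legal
(2,5): flips 1 -> legal
(3,0): no bracket -> illegal
(3,4): flips 1 -> legal
(3,5): no bracket -> illegal
(4,0): no bracket -> illegal
(4,1): flips 1 -> legal
(4,2): flips 2 -> legal
(5,2): flips 1 -> legal
(5,5): no bracket -> illegal
B mobility = 8
-- W to move --
(0,1): no bracket -> illegal
(0,2): flips 1 -> legal
(1,1): flips 1 -> legal
(2,1): flips 1 -> legal
(3,4): no bracket -> illegal
(4,2): flips 1 -> legal
(5,2): no bracket -> illegal
(5,5): flips 1 -> legal
W mobility = 5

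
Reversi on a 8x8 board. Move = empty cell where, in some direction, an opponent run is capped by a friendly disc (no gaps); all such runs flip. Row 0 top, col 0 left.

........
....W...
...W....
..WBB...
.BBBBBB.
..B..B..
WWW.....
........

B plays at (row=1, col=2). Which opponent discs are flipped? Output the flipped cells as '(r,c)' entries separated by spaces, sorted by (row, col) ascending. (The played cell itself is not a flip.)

Answer: (2,3)

Derivation:
Dir NW: first cell '.' (not opp) -> no flip
Dir N: first cell '.' (not opp) -> no flip
Dir NE: first cell '.' (not opp) -> no flip
Dir W: first cell '.' (not opp) -> no flip
Dir E: first cell '.' (not opp) -> no flip
Dir SW: first cell '.' (not opp) -> no flip
Dir S: first cell '.' (not opp) -> no flip
Dir SE: opp run (2,3) capped by B -> flip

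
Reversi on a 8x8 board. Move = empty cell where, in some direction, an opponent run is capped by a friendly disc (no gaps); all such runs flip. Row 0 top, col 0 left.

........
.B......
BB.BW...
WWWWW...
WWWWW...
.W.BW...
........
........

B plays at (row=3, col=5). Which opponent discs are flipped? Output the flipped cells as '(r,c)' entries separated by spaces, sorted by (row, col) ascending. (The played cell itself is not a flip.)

Dir NW: opp run (2,4), next='.' -> no flip
Dir N: first cell '.' (not opp) -> no flip
Dir NE: first cell '.' (not opp) -> no flip
Dir W: opp run (3,4) (3,3) (3,2) (3,1) (3,0), next=edge -> no flip
Dir E: first cell '.' (not opp) -> no flip
Dir SW: opp run (4,4) capped by B -> flip
Dir S: first cell '.' (not opp) -> no flip
Dir SE: first cell '.' (not opp) -> no flip

Answer: (4,4)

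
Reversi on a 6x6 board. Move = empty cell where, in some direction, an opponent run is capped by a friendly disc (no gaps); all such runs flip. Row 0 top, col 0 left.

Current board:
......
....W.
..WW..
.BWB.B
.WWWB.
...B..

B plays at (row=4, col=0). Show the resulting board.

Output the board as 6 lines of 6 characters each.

Place B at (4,0); scan 8 dirs for brackets.
Dir NW: edge -> no flip
Dir N: first cell '.' (not opp) -> no flip
Dir NE: first cell 'B' (not opp) -> no flip
Dir W: edge -> no flip
Dir E: opp run (4,1) (4,2) (4,3) capped by B -> flip
Dir SW: edge -> no flip
Dir S: first cell '.' (not opp) -> no flip
Dir SE: first cell '.' (not opp) -> no flip
All flips: (4,1) (4,2) (4,3)

Answer: ......
....W.
..WW..
.BWB.B
BBBBB.
...B..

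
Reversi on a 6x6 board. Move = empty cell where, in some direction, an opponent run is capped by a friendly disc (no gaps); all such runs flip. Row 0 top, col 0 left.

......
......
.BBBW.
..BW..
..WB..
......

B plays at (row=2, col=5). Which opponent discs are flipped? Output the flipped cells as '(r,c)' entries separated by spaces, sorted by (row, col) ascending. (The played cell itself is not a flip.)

Answer: (2,4)

Derivation:
Dir NW: first cell '.' (not opp) -> no flip
Dir N: first cell '.' (not opp) -> no flip
Dir NE: edge -> no flip
Dir W: opp run (2,4) capped by B -> flip
Dir E: edge -> no flip
Dir SW: first cell '.' (not opp) -> no flip
Dir S: first cell '.' (not opp) -> no flip
Dir SE: edge -> no flip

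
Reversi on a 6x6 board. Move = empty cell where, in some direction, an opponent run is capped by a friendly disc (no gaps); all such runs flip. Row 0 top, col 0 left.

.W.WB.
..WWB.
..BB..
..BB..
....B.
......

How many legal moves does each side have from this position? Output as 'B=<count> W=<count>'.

-- B to move --
(0,0): no bracket -> illegal
(0,2): flips 2 -> legal
(1,0): no bracket -> illegal
(1,1): flips 2 -> legal
(2,1): no bracket -> illegal
(2,4): no bracket -> illegal
B mobility = 2
-- W to move --
(0,5): flips 1 -> legal
(1,1): no bracket -> illegal
(1,5): flips 1 -> legal
(2,1): no bracket -> illegal
(2,4): no bracket -> illegal
(2,5): flips 1 -> legal
(3,1): flips 1 -> legal
(3,4): flips 1 -> legal
(3,5): no bracket -> illegal
(4,1): no bracket -> illegal
(4,2): flips 2 -> legal
(4,3): flips 2 -> legal
(4,5): no bracket -> illegal
(5,3): no bracket -> illegal
(5,4): no bracket -> illegal
(5,5): no bracket -> illegal
W mobility = 7

Answer: B=2 W=7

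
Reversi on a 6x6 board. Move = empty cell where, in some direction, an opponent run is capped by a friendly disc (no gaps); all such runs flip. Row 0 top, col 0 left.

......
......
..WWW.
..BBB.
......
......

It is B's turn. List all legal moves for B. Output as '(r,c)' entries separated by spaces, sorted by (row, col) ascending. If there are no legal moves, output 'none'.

(1,1): flips 1 -> legal
(1,2): flips 2 -> legal
(1,3): flips 1 -> legal
(1,4): flips 2 -> legal
(1,5): flips 1 -> legal
(2,1): no bracket -> illegal
(2,5): no bracket -> illegal
(3,1): no bracket -> illegal
(3,5): no bracket -> illegal

Answer: (1,1) (1,2) (1,3) (1,4) (1,5)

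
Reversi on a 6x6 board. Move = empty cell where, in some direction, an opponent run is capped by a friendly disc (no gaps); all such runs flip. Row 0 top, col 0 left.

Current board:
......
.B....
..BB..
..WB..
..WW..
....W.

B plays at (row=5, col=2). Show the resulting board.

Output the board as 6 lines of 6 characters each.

Answer: ......
.B....
..BB..
..BB..
..BW..
..B.W.

Derivation:
Place B at (5,2); scan 8 dirs for brackets.
Dir NW: first cell '.' (not opp) -> no flip
Dir N: opp run (4,2) (3,2) capped by B -> flip
Dir NE: opp run (4,3), next='.' -> no flip
Dir W: first cell '.' (not opp) -> no flip
Dir E: first cell '.' (not opp) -> no flip
Dir SW: edge -> no flip
Dir S: edge -> no flip
Dir SE: edge -> no flip
All flips: (3,2) (4,2)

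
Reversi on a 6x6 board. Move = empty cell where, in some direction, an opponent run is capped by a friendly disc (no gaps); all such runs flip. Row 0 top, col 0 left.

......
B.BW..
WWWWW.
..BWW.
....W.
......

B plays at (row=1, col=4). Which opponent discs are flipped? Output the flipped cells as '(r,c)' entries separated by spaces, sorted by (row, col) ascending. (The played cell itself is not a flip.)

Dir NW: first cell '.' (not opp) -> no flip
Dir N: first cell '.' (not opp) -> no flip
Dir NE: first cell '.' (not opp) -> no flip
Dir W: opp run (1,3) capped by B -> flip
Dir E: first cell '.' (not opp) -> no flip
Dir SW: opp run (2,3) capped by B -> flip
Dir S: opp run (2,4) (3,4) (4,4), next='.' -> no flip
Dir SE: first cell '.' (not opp) -> no flip

Answer: (1,3) (2,3)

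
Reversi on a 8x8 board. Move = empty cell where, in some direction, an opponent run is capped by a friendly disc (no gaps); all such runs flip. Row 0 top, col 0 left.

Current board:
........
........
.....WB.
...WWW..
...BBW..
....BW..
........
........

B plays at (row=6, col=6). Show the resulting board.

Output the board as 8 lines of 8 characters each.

Place B at (6,6); scan 8 dirs for brackets.
Dir NW: opp run (5,5) capped by B -> flip
Dir N: first cell '.' (not opp) -> no flip
Dir NE: first cell '.' (not opp) -> no flip
Dir W: first cell '.' (not opp) -> no flip
Dir E: first cell '.' (not opp) -> no flip
Dir SW: first cell '.' (not opp) -> no flip
Dir S: first cell '.' (not opp) -> no flip
Dir SE: first cell '.' (not opp) -> no flip
All flips: (5,5)

Answer: ........
........
.....WB.
...WWW..
...BBW..
....BB..
......B.
........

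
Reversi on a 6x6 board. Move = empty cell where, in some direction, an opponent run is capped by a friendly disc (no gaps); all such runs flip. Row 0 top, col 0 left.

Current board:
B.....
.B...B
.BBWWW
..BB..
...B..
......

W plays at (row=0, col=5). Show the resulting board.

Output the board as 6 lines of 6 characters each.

Answer: B....W
.B...W
.BBWWW
..BB..
...B..
......

Derivation:
Place W at (0,5); scan 8 dirs for brackets.
Dir NW: edge -> no flip
Dir N: edge -> no flip
Dir NE: edge -> no flip
Dir W: first cell '.' (not opp) -> no flip
Dir E: edge -> no flip
Dir SW: first cell '.' (not opp) -> no flip
Dir S: opp run (1,5) capped by W -> flip
Dir SE: edge -> no flip
All flips: (1,5)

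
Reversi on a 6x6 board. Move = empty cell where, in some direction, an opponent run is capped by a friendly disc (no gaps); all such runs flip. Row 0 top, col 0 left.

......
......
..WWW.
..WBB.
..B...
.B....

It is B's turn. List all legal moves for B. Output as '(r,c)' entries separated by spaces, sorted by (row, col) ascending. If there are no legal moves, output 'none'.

Answer: (1,1) (1,2) (1,3) (1,4) (1,5) (3,1)

Derivation:
(1,1): flips 1 -> legal
(1,2): flips 3 -> legal
(1,3): flips 1 -> legal
(1,4): flips 1 -> legal
(1,5): flips 1 -> legal
(2,1): no bracket -> illegal
(2,5): no bracket -> illegal
(3,1): flips 1 -> legal
(3,5): no bracket -> illegal
(4,1): no bracket -> illegal
(4,3): no bracket -> illegal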